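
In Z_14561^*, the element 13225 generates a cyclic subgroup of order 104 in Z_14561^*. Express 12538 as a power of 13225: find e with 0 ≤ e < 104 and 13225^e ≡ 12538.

33

Baby-step giant-step with m = ceil(sqrt(104)) = 11.
Baby table (13225^j mod 14561 for j=0..10):
  0:1  1:13225  2:8454  3:4792  4:4728  5:2866  6:567  7:14221
  8:2849  9:8718  10:1552
Giant step factor: 13225^(-11) ≡ 11932 (mod 14561).
Scan 12538·11932^i mod 14561 for i = 0, 1, …:
  i=0: 12538   i=1: 3702   i=2: 8751   i=3: 1
Match at i=3, j=0: e = 3·11 + 0 = 33.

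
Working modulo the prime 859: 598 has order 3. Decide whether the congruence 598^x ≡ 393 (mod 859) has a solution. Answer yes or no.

no

⟨598⟩ has order 3; its elements mod 859 are {1, 260, 598}.
393 is not in this set.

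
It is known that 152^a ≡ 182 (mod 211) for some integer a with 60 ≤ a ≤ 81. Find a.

62

Compute 152^60 mod 211 = 58, then multiply by 152 repeatedly:
  152^60=58  152^61=165  152^62=182
Found 182 at exponent 62.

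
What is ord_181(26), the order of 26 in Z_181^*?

The order of 26 must divide p − 1 = 180 = 2^2 · 3^2 · 5.
Divisors: 1, 2, 3, 4, 5, 6, 9, 10, 12, 15, 18, 20, 30, 36, 45, 60, 90, 180.
Check each in increasing order: 26^1 ≡ 26;  26^2 ≡ 133;  26^3 ≡ 19;  26^4 ≡ 132;  26^5 ≡ 174;  26^6 ≡ 180;  26^9 ≡ 162;  26^10 ≡ 49;  26^12 ≡ 1.
Smallest exponent giving 1 is 12.

12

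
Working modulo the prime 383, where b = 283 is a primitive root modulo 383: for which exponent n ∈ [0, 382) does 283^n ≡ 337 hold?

Baby-step giant-step with m = ceil(sqrt(382)) = 20.
Baby table (283^j mod 383 for j=0..19):
  0:1  1:283  2:42  3:13  4:232  5:163  6:169  7:335
  8:204  9:282  10:142  11:354  12:219  13:314  14:6  15:166
  16:252  17:78  18:243  19:212
Giant step factor: 283^(-20) ≡ 261 (mod 383).
Scan 337·261^i mod 383 for i = 0, 1, …:
  i=0: 337   i=1: 250   i=2: 140   i=3: 155
  i=4: 240   i=5: 211   i=6: 302   i=7: 307
  i=8: 80   i=9: 198   i=10: 356   i=11: 230
  i=12: 282
Match at i=12, j=9: n = 12·20 + 9 = 249.

249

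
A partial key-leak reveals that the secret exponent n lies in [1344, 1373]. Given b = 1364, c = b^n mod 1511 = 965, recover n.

1363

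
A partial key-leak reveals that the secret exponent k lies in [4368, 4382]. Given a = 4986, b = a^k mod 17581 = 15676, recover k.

Compute 4986^4368 mod 17581 = 13182, then multiply by 4986 repeatedly:
  4986^4368=13182  4986^4369=7674  4986^4370=6308  4986^4371=16860  4986^4372=9199
  4986^4373=14966  4986^4374=6712  4986^4375=9389  4986^4376=12932  4986^4377=9425
  4986^4378=16618  4986^4379=15676
Found 15676 at exponent 4379.

4379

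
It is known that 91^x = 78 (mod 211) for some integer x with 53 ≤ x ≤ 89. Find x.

Compute 91^53 mod 211 = 72, then multiply by 91 repeatedly:
  91^53=72  91^54=11  91^55=157  91^56=150  91^57=146
  91^58=204  91^59=207  91^60=58  91^61=3  91^62=62
  91^63=156  91^64=59  91^65=94  91^66=114  91^67=35
  91^68=20  91^69=132  91^70=196  91^71=112  91^72=64
  91^73=127  91^74=163  91^75=63  91^76=36  91^77=111
  91^78=184  91^79=75  91^80=73  91^81=102  91^82=209
  91^83=29  91^84=107  91^85=31  91^86=78
Found 78 at exponent 86.

86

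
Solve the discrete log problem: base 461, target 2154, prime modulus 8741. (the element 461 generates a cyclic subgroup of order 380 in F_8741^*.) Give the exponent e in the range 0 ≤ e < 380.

56

Baby-step giant-step with m = ceil(sqrt(380)) = 20.
Baby table (461^j mod 8741 for j=0..19):
  0:1  1:461  2:2737  3:3053  4:132  5:8406  6:2903  7:910
  8:8683  9:8226  10:7333  11:6487  12:1085  13:1948  14:6446  15:8407
  16:3364  17:3647  18:2995  19:8358
Giant step factor: 461^(-20) ≡ 8405 (mod 8741).
Scan 2154·8405^i mod 8741 for i = 0, 1, …:
  i=0: 2154   i=1: 1759   i=2: 3364
Match at i=2, j=16: e = 2·20 + 16 = 56.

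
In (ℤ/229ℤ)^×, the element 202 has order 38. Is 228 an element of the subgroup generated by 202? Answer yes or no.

yes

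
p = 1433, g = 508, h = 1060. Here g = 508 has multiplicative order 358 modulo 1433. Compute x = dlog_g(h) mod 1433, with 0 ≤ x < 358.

130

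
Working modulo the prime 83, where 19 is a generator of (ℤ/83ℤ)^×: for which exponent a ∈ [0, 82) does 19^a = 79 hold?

55

Baby-step giant-step with m = ceil(sqrt(82)) = 10.
Baby table (19^j mod 83 for j=0..9):
  0:1  1:19  2:29  3:53  4:11  5:43  6:70  7:2
  8:38  9:58
Giant step factor: 19^(-10) ≡ 65 (mod 83).
Scan 79·65^i mod 83 for i = 0, 1, …:
  i=0: 79   i=1: 72   i=2: 32   i=3: 5
  i=4: 76   i=5: 43
Match at i=5, j=5: a = 5·10 + 5 = 55.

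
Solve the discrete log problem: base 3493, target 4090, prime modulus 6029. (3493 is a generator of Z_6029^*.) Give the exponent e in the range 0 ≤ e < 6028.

5423

Baby-step giant-step with m = ceil(sqrt(6028)) = 78.
Baby table (3493^j mod 6029 for j=0..77):
  0:1  1:3493  2:4382  3:4724  4:5588  5:3011  6:2847  7:2750
  8:1553  9:4558  10:4534  11:5108  12:2433  13:3608  14:2134  15:2218
  16:209  17:528  18:5459  19:4589  20:4295  21:2283  22:4181  23:1995
  24:5040  25:40  26:1053  27:439  28:2061  29:447  30:5889  31:5358
  32:1478  33:1830  34:1450  35:490  36:5363  37:856  38:5653  39:954
  40:4314  41:2331  42:3033  43:1316  44:2690  45:2988  46:885  47:4457
  48:1423  49:2643  50:1600  51:5946  52:5502  53:4063  54:5822  55:429
  56:3305  57:4859  58:852  59:3739  60:1513  61:3505  62:4095  63:3047
  64:1986  65:3748  66:2805  67:740  68:4408  69:5107  70:4969  71:5255
  72:3439  73:2659  74:3227  75:3710  76:2709  77:3036
Giant step factor: 3493^(-78) ≡ 2109 (mod 6029).
Scan 4090·2109^i mod 6029 for i = 0, 1, …:
  i=0: 4090   i=1: 4340   i=2: 1038   i=3: 615
  i=4: 800   i=5: 5109   i=6: 1058   i=7: 592
  i=8: 525   i=9: 3918     …   i=68: 1905
  i=69: 2331
Match at i=69, j=41: e = 69·78 + 41 = 5423.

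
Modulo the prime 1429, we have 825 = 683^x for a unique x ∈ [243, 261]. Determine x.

Compute 683^243 mod 1429 = 1091, then multiply by 683 repeatedly:
  683^243=1091  683^244=644  683^245=1149  683^246=246  683^247=825
Found 825 at exponent 247.

247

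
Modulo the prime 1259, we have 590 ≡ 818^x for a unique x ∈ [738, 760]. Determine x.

738

Compute 818^738 mod 1259 = 590, then multiply by 818 repeatedly:
  818^738=590
Found 590 at exponent 738.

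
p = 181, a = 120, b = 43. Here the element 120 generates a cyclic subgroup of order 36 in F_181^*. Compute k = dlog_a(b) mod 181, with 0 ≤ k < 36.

16

Successive powers of 120 modulo 181:
  120^0=1  120^1=120  120^2=101  120^3=174  120^4=65  120^5=17
  120^6=49  120^7=88  120^8=62  120^9=19  120^10=108  120^11=109
  120^12=48  120^13=149  120^14=142  120^15=26  120^16=43
So 120^16 ≡ 43 (mod 181), giving k = 16.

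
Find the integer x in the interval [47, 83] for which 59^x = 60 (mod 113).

52

Compute 59^47 mod 113 = 29, then multiply by 59 repeatedly:
  59^47=29  59^48=16  59^49=40  59^50=100  59^51=24
  59^52=60
Found 60 at exponent 52.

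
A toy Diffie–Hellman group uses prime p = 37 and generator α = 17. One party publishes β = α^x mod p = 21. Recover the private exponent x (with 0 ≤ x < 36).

34

Successive powers of 17 modulo 37:
  17^0=1  17^1=17  17^2=30  17^3=29  17^4=12  17^5=19
  17^6=27  17^7=15  17^8=33  17^9=6  17^10=28  17^11=32
  17^12=26  17^13=35  17^14=3  17^15=14  17^16=16  17^17=13
  17^18=36  17^19=20  17^20=7  17^21=8  17^22=25  17^23=18
  17^24=10  17^25=22  17^26=4  17^27=31  17^28=9  17^29=5
  17^30=11  17^31=2  17^32=34  17^33=23  17^34=21
So 17^34 ≡ 21 (mod 37), giving x = 34.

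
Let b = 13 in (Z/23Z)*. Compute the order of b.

The order of 13 must divide p − 1 = 22 = 2 · 11.
Divisors: 1, 2, 11, 22.
Check each in increasing order: 13^1 ≡ 13;  13^2 ≡ 8;  13^11 ≡ 1.
Smallest exponent giving 1 is 11.

11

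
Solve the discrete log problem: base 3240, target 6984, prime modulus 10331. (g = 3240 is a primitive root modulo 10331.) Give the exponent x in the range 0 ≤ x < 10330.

4467

Baby-step giant-step with m = ceil(sqrt(10330)) = 102.
Baby table (3240^j mod 10331 for j=0..101):
  0:1  1:3240  2:1304  3:9912  4:6132  5:1167  6:10265  7:3111
  8:6915  9:6992  10:8528  11:5626  12:4356  13:1294  14:8505  15:3423
  16:5357  17:600  18:1772  19:7575  20:6875  21:1364  22:8023  23:1724
  24:7020  25:6269  26:814  27:2955  28:7694  29:10188  30:1575  31:9817
  32:8262  33:1259  34:8746  35:9438  36:9691  37:2931  38:2251  39:9885
  40:1300  41:7283  42:916  43:2843  44:6399  45:8774  46:7179  47:4879
  48:1530  49:8651  50:1237  51:9783  52:1412  53:8578  54:2330  55:7570
  56:1006  57:5175  58:10118  59:2057  60:1185  61:6599  62:5921  63:9704
  64:3727  65:8872  66:4438  67:8699  68:1792  69:58  70:1962  71:3315
  72:6691  73:4402  74:5700  75:6503  76:4811  77:8492  78:2627  79:9067
  80:6047  81:4704  82:2735  83:7733  84:2245  85:776  86:3807  87:9797
  88:5448  89:6172  90:6795  91:439  92:7013  93:4251  94:2017  95:5888
  96:6094  97:2019  98:2037  99:8702  100:1181  101:3970
Giant step factor: 3240^(-102) ≡ 9950 (mod 10331).
Scan 6984·9950^i mod 10331 for i = 0, 1, …:
  i=0: 6984   i=1: 4494   i=2: 2732   i=3: 2539
  i=4: 3755   i=5: 5354   i=6: 5664   i=7: 1195
  i=8: 9600   i=9: 9905     …   i=42: 69
  i=43: 4704
Match at i=43, j=81: x = 43·102 + 81 = 4467.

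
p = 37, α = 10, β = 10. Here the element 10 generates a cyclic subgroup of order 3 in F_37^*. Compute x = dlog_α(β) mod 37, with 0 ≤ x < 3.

1

Successive powers of 10 modulo 37:
  10^0=1  10^1=10
So 10^1 ≡ 10 (mod 37), giving x = 1.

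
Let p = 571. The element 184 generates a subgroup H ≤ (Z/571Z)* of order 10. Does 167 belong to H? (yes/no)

yes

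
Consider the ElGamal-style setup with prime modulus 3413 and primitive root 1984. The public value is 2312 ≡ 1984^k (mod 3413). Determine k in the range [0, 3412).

Baby-step giant-step with m = ceil(sqrt(3412)) = 59.
Baby table (1984^j mod 3413 for j=0..58):
  0:1  1:1984  2:1067  3:868  4:1960  5:1233  6:2564  7:1606
  8:1975  9:276  10:1504  11:974  12:658  13:1706  14:2421  15:1173
  16:2979  17:2433  18:1090  19:2131  20:2610  21:719  22:3275  23:2661
  24:2926  25:3084  26:2560  27:496  28:1120  29:217  30:490  31:2868
  32:641  33:2108  34:1347  35:69  36:376  37:1950  38:1871  39:2133
  40:3165  41:2853  42:1598  43:3168  44:1979  45:1386  46:2359  47:1033
  48:1672  49:3225  50:2438  51:771  52:640  53:124  54:280  55:2614
  56:1829  57:717  58:2720
Giant step factor: 1984^(-59) ≡ 3277 (mod 3413).
Scan 2312·3277^i mod 3413 for i = 0, 1, …:
  i=0: 2312   i=1: 2977   i=2: 1275   i=3: 663
  i=4: 1983   i=5: 3352   i=6: 1470   i=7: 1447
  i=8: 1162   i=9: 2379     …   i=26: 3378
  i=27: 1347
Match at i=27, j=34: k = 27·59 + 34 = 1627.

1627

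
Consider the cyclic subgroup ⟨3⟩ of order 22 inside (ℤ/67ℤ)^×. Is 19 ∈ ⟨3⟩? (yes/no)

⟨3⟩ has order 22; its elements mod 67 are {1, 3, 5, 8, 9, 14, 15, 22, 24, 25, 27, 40, 42, 43, 45, 52, 53, 58, 59, 62, 64, 66}.
19 is not in this set.

no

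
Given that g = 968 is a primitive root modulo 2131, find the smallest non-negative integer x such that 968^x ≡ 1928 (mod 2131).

1302

Baby-step giant-step with m = ceil(sqrt(2130)) = 47.
Baby table (968^j mod 2131 for j=0..46):
  0:1  1:968  2:1515  3:392  4:138  5:1462  6:232  7:821
  8:1996  9:1442  10:51  11:355  12:549  13:813  14:645  15:2108
  16:1177  17:1382  18:1639  19:1088  20:470  21:1057  22:296  23:974
  24:930  25:958  26:359  27:159  28:480  29:82  30:529  31:632
  32:179  33:661  34:548  35:1976  36:1261  37:1716  38:1039  39:2051
  40:1407  41:267  42:605  43:1746  44:245  45:619  46:381
Giant step factor: 968^(-47) ≡ 1308 (mod 2131).
Scan 1928·1308^i mod 2131 for i = 0, 1, …:
  i=0: 1928   i=1: 851   i=2: 726   i=3: 1313
  i=4: 1949   i=5: 616   i=6: 210   i=7: 1912
  i=8: 1233   i=9: 1728     …   i=26: 2081
  i=27: 661
Match at i=27, j=33: x = 27·47 + 33 = 1302.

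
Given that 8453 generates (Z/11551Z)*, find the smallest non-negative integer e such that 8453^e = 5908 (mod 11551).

6629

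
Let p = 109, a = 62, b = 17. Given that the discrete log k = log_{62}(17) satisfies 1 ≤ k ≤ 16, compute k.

15

Compute 62^1 mod 109 = 62, then multiply by 62 repeatedly:
  62^1=62  62^2=29  62^3=54  62^4=78  62^5=40
  62^6=82  62^7=70  62^8=89  62^9=68  62^10=74
  62^11=10  62^12=75  62^13=72  62^14=104  62^15=17
Found 17 at exponent 15.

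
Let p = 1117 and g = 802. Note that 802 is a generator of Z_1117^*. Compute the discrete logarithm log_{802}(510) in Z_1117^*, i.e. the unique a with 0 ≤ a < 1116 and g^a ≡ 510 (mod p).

Baby-step giant-step with m = ceil(sqrt(1116)) = 34.
Baby table (802^j mod 1117 for j=0..33):
  0:1  1:802  2:929  3:19  4:717  5:896  6:361  7:219
  8:269  9:157  10:810  11:643  12:749  13:869  14:1047  15:827
  16:873  17:904  18:75  19:949  20:421  21:308  22:159  23:180
  24:267  25:787  26:69  27:605  28:432  29:194  30:325  31:389
  32:335  33:590
Giant step factor: 802^(-34) ≡ 107 (mod 1117).
Scan 510·107^i mod 1117 for i = 0, 1, …:
  i=0: 510   i=1: 954   i=2: 431   i=3: 320
  i=4: 730   i=5: 1037   i=6: 376   i=7: 20
  i=8: 1023   i=9: 1112     …   i=30: 33
  i=31: 180
Match at i=31, j=23: a = 31·34 + 23 = 1077.

1077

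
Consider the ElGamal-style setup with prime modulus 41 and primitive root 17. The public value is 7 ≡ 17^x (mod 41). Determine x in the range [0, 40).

23

Successive powers of 17 modulo 41:
  17^0=1  17^1=17  17^2=2  17^3=34  17^4=4  17^5=27
  17^6=8  17^7=13  17^8=16  17^9=26  17^10=32  17^11=11
  17^12=23  17^13=22  17^14=5  17^15=3  17^16=10  17^17=6
  17^18=20  17^19=12  17^20=40  17^21=24  17^22=39  17^23=7
So 17^23 ≡ 7 (mod 41), giving x = 23.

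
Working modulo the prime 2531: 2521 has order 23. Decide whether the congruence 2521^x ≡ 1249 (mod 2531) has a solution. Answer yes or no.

1249 ∈ ⟨2521⟩ iff 1249^23 ≡ 1 (mod 2531), since |⟨2521⟩| = 23.
1249^23 mod 2531 = 981.
Since 981 ≠ 1, 1249 does not lie in the subgroup.

no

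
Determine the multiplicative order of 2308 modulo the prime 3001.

1000

The order of 2308 must divide p − 1 = 3000 = 2^3 · 3 · 5^3.
Divisors: 1, 2, 3, 4, 5, 6, 8, 10, 12, 15, 20, 24, 25, 30, 40, 50, 60, 75, 100, 120, 125, 150, 200, 250, 300, 375, 500, 600, 750, 1000, 1500, 3000.
Check each in increasing order: 2308^1 ≡ 2308;  2308^2 ≡ 89;  2308^3 ≡ 1344;  2308^4 ≡ 1919;  2308^5 ≡ 2577;  2308^6 ≡ 2735;  2308^8 ≡ 334;  2308^10 ≡ 2717;  2308^12 ≡ 1733;  2308^15 ≡ 376;  2308^20 ≡ 2630;  2308^24 ≡ 2289;  2308^25 ≡ 1252;  2308^30 ≡ 329;  2308^40 ≡ 2596;  2308^50 ≡ 982;  2308^60 ≡ 205;  2308^75 ≡ 2055;  2308^100 ≡ 1003;  2308^120 ≡ 11;  2308^125 ≡ 1338;  2308^150 ≡ 618;  2308^200 ≡ 674;  2308^250 ≡ 1648;  2308^300 ≡ 797;  2308^375 ≡ 2290;  2308^500 ≡ 3000;  2308^600 ≡ 1998;  2308^750 ≡ 1353;  2308^1000 ≡ 1.
Smallest exponent giving 1 is 1000.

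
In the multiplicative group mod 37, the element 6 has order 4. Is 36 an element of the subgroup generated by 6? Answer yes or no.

⟨6⟩ has order 4; its elements mod 37 are {1, 6, 31, 36}.
36 is in this set.

yes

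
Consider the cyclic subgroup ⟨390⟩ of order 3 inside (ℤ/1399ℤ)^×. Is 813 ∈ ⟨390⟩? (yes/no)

⟨390⟩ has order 3; its elements mod 1399 are {1, 390, 1008}.
813 is not in this set.

no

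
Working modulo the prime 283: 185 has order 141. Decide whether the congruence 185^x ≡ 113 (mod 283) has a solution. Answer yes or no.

yes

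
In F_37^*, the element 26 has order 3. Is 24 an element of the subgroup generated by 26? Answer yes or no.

no

⟨26⟩ has order 3; its elements mod 37 are {1, 10, 26}.
24 is not in this set.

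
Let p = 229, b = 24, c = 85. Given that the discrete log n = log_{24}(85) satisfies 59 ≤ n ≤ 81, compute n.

Compute 24^59 mod 229 = 31, then multiply by 24 repeatedly:
  24^59=31  24^60=57  24^61=223  24^62=85
Found 85 at exponent 62.

62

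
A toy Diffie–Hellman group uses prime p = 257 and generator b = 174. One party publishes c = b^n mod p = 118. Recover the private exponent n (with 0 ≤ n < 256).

Baby-step giant-step with m = ceil(sqrt(256)) = 16.
Baby table (174^j mod 257 for j=0..15):
  0:1  1:174  2:207  3:38  4:187  5:156  6:159  7:167
  8:17  9:131  10:178  11:132  12:95  13:82  14:133  15:12
Giant step factor: 174^(-16) ≡ 249 (mod 257).
Scan 118·249^i mod 257 for i = 0, 1, …:
  i=0: 118   i=1: 84   i=2: 99   i=3: 236
  i=4: 168   i=5: 198   i=6: 215   i=7: 79
  i=8: 139   i=9: 173     …   i=14: 42
  i=15: 178
Match at i=15, j=10: n = 15·16 + 10 = 250.

250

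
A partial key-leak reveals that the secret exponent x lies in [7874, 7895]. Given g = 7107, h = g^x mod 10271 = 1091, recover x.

7894

Compute 7107^7874 mod 10271 = 8683, then multiply by 7107 repeatedly:
  7107^7874=8683  7107^7875=1913  7107^7876=7158  7107^7877=9914  7107^7878=10009
  7107^7879=7288  7107^7880=9434  7107^7881=8621  7107^7882=2932  7107^7883=8136
  7107^7884=7093  7107^7885=10154  7107^7886=432  7107^7887=9466  7107^7888=10083
  7107^7889=9385  7107^7890=9592  7107^7891=1717  7107^7892=771  7107^7893=5054
  7107^7894=1091
Found 1091 at exponent 7894.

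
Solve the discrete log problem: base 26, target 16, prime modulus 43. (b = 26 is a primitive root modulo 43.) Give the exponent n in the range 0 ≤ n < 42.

Baby-step giant-step with m = ceil(sqrt(42)) = 7.
Baby table (26^j mod 43 for j=0..6):
  0:1  1:26  2:31  3:32  4:15  5:3  6:35
Giant step factor: 26^(-7) ≡ 37 (mod 43).
Scan 16·37^i mod 43 for i = 0, 1, …:
  i=0: 16   i=1: 33   i=2: 17   i=3: 27
  i=4: 10   i=5: 26
Match at i=5, j=1: n = 5·7 + 1 = 36.

36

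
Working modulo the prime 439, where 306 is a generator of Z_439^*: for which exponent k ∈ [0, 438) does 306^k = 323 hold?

Baby-step giant-step with m = ceil(sqrt(438)) = 21.
Baby table (306^j mod 439 for j=0..20):
  0:1  1:306  2:129  3:403  4:398  5:185  6:418  7:159
  8:364  9:317  10:422  11:66  12:2  13:173  14:258  15:367
  16:357  17:370  18:397  19:318  20:289
Giant step factor: 306^(-21) ≡ 430 (mod 439).
Scan 323·430^i mod 439 for i = 0, 1, …:
  i=0: 323   i=1: 166   i=2: 262   i=3: 276
  i=4: 150   i=5: 406   i=6: 297   i=7: 400
  i=8: 351   i=9: 353     …   i=14: 301
  i=15: 364
Match at i=15, j=8: k = 15·21 + 8 = 323.

323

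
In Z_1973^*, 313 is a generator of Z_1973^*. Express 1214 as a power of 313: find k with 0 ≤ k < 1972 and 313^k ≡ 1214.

57

Baby-step giant-step with m = ceil(sqrt(1972)) = 45.
Baby table (313^j mod 1973 for j=0..44):
  0:1  1:313  2:1292  3:1904  4:106  5:1610  6:815  7:578
  8:1371  9:982  10:1551  11:105  12:1297  13:1496  14:647  15:1265
  16:1345  17:736  18:1500  19:1899  20:514  21:1069  22:1160  23:48
  24:1213  25:853  26:634  27:1142  28:333  29:1633  30:122  31:699
  32:1757  33:1447  34:1094  35:1093  36:780  37:1461  38:1530  39:1424
  40:1787  41:972  42:394  43:996  44:14
Giant step factor: 313^(-45) ≡ 448 (mod 1973).
Scan 1214·448^i mod 1973 for i = 0, 1, …:
  i=0: 1214   i=1: 1297
Match at i=1, j=12: k = 1·45 + 12 = 57.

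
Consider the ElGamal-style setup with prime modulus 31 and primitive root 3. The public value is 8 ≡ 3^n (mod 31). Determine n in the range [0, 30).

Successive powers of 3 modulo 31:
  3^0=1  3^1=3  3^2=9  3^3=27  3^4=19  3^5=26
  3^6=16  3^7=17  3^8=20  3^9=29  3^10=25  3^11=13
  3^12=8
So 3^12 ≡ 8 (mod 31), giving n = 12.

12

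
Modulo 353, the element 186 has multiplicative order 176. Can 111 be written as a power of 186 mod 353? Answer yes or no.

111 ∈ ⟨186⟩ iff 111^176 ≡ 1 (mod 353), since |⟨186⟩| = 176.
111^176 mod 353 = 1.
Since 1 = 1, 111 lies in the subgroup.

yes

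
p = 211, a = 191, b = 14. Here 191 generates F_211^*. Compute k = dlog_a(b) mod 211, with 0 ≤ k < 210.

Baby-step giant-step with m = ceil(sqrt(210)) = 15.
Baby table (191^j mod 211 for j=0..14):
  0:1  1:191  2:189  3:18  4:62  5:26  6:113  7:61
  8:46  9:135  10:43  11:195  12:109  13:141  14:134
Giant step factor: 191^(-15) ≡ 67 (mod 211).
Scan 14·67^i mod 211 for i = 0, 1, …:
  i=0: 14   i=1: 94   i=2: 179   i=3: 177
  i=4: 43
Match at i=4, j=10: k = 4·15 + 10 = 70.

70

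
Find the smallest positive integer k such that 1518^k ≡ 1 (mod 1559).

1558

The order of 1518 must divide p − 1 = 1558 = 2 · 19 · 41.
Divisors: 1, 2, 19, 38, 41, 82, 779, 1558.
Check each in increasing order: 1518^1 ≡ 1518;  1518^2 ≡ 122;  1518^19 ≡ 1023;  1518^38 ≡ 440;  1518^41 ≡ 428;  1518^82 ≡ 781;  1518^779 ≡ 1558;  1518^1558 ≡ 1.
Smallest exponent giving 1 is 1558.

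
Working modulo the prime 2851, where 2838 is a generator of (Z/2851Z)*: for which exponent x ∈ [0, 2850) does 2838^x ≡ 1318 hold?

1817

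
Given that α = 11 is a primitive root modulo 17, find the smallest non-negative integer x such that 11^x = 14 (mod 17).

Successive powers of 11 modulo 17:
  11^0=1  11^1=11  11^2=2  11^3=5  11^4=4  11^5=10
  11^6=8  11^7=3  11^8=16  11^9=6  11^10=15  11^11=12
  11^12=13  11^13=7  11^14=9  11^15=14
So 11^15 ≡ 14 (mod 17), giving x = 15.

15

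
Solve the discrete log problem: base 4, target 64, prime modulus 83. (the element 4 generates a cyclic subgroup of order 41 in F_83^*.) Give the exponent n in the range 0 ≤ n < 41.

Successive powers of 4 modulo 83:
  4^0=1  4^1=4  4^2=16  4^3=64
So 4^3 ≡ 64 (mod 83), giving n = 3.

3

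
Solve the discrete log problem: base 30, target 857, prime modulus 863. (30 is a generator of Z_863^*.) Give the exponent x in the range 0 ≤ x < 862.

Baby-step giant-step with m = ceil(sqrt(862)) = 30.
Baby table (30^j mod 863 for j=0..29):
  0:1  1:30  2:37  3:247  4:506  5:509  6:599  7:710
  8:588  9:380  10:181  11:252  12:656  13:694  14:108  15:651
  16:544  17:786  18:279  19:603  20:830  21:736  22:505  23:479
  24:562  25:463  26:82  27:734  28:445  29:405
Giant step factor: 30^(-30) ≡ 165 (mod 863).
Scan 857·165^i mod 863 for i = 0, 1, …:
  i=0: 857   i=1: 736
Match at i=1, j=21: x = 1·30 + 21 = 51.

51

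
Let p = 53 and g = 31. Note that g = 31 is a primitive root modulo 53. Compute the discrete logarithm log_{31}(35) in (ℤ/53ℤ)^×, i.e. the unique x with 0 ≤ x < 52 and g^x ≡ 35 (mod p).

Baby-step giant-step with m = ceil(sqrt(52)) = 8.
Baby table (31^j mod 53 for j=0..7):
  0:1  1:31  2:7  3:5  4:49  5:35  6:25  7:33
Giant step factor: 31^(-8) ≡ 10 (mod 53).
Scan 35·10^i mod 53 for i = 0, 1, …:
  i=0: 35
Match at i=0, j=5: x = 0·8 + 5 = 5.

5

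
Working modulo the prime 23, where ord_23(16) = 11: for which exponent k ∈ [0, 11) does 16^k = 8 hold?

9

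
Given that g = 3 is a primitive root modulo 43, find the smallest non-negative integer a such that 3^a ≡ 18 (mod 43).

29

Successive powers of 3 modulo 43:
  3^0=1  3^1=3  3^2=9  3^3=27  3^4=38  3^5=28
  3^6=41  3^7=37  3^8=25  3^9=32  3^10=10  3^11=30
  3^12=4  3^13=12  3^14=36  3^15=22  3^16=23  3^17=26
  3^18=35  3^19=19  3^20=14  3^21=42  3^22=40  3^23=34
  3^24=16  3^25=5  3^26=15  3^27=2  3^28=6  3^29=18
So 3^29 ≡ 18 (mod 43), giving a = 29.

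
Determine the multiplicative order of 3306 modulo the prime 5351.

The order of 3306 must divide p − 1 = 5350 = 2 · 5^2 · 107.
Divisors: 1, 2, 5, 10, 25, 50, 107, 214, 535, 1070, 2675, 5350.
Check each in increasing order: 3306^1 ≡ 3306;  3306^2 ≡ 2894;  3306^5 ≡ 107;  3306^10 ≡ 747;  3306^25 ≡ 505;  3306^50 ≡ 3528;  3306^107 ≡ 897;  3306^214 ≡ 1959;  3306^535 ≡ 5239;  3306^1070 ≡ 1842;  3306^2675 ≡ 5350;  3306^5350 ≡ 1.
Smallest exponent giving 1 is 5350.

5350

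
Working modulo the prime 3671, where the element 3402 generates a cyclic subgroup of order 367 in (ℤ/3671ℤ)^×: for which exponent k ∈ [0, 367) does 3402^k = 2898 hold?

Baby-step giant-step with m = ceil(sqrt(367)) = 20.
Baby table (3402^j mod 3671 for j=0..19):
  0:1  1:3402  2:2612  3:2204  4:1826  5:720  6:883  7:1088
  8:1008  9:502  10:789  11:677  12:1437  13:2573  14:1682  15:2746
  16:2868  17:3089  18:2376  19:3281
Giant step factor: 3402^(-20) ≡ 3088 (mod 3671).
Scan 2898·3088^i mod 3671 for i = 0, 1, …:
  i=0: 2898   i=1: 2797   i=2: 2944   i=3: 1676
  i=4: 3049   i=5: 2868
Match at i=5, j=16: k = 5·20 + 16 = 116.

116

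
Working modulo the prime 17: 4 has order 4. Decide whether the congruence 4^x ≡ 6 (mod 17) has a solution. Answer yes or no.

no

⟨4⟩ has order 4; its elements mod 17 are {1, 4, 13, 16}.
6 is not in this set.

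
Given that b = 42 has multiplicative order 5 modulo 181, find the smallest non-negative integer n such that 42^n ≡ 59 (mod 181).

3

Successive powers of 42 modulo 181:
  42^0=1  42^1=42  42^2=135  42^3=59
So 42^3 ≡ 59 (mod 181), giving n = 3.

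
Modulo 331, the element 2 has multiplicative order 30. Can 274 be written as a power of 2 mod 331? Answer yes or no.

no

274 ∈ ⟨2⟩ iff 274^30 ≡ 1 (mod 331), since |⟨2⟩| = 30.
274^30 mod 331 = 111.
Since 111 ≠ 1, 274 does not lie in the subgroup.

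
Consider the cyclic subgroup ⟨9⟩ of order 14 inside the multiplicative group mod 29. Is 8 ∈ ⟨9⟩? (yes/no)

8 ∈ ⟨9⟩ iff 8^14 ≡ 1 (mod 29), since |⟨9⟩| = 14.
8^14 mod 29 = 28.
Since 28 ≠ 1, 8 does not lie in the subgroup.

no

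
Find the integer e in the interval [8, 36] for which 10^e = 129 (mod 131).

Compute 10^8 mod 131 = 102, then multiply by 10 repeatedly:
  10^8=102  10^9=103  10^10=113  10^11=82  10^12=34
  10^13=78  10^14=125  10^15=71  10^16=55  10^17=26
  10^18=129
Found 129 at exponent 18.

18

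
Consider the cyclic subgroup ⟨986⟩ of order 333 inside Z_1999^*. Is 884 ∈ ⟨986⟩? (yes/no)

no

884 ∈ ⟨986⟩ iff 884^333 ≡ 1 (mod 1999), since |⟨986⟩| = 333.
884^333 mod 1999 = 1191.
Since 1191 ≠ 1, 884 does not lie in the subgroup.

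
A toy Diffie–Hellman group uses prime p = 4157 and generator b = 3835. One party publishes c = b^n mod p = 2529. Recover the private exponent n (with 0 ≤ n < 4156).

1410

Baby-step giant-step with m = ceil(sqrt(4156)) = 65.
Baby table (3835^j mod 4157 for j=0..64):
  0:1  1:3835  2:3916  3:2776  4:4040  5:261  6:3255  7:3611
  8:1218  9:2719  10:1609  11:1527  12:2989  13:1966  14:2969  15:92
  16:3632  17:2770  18:1815  19:1707  20:3227  21:156  22:3809  23:3974
  24:728  25:2533  26:3303  27:626  28:2121  29:2943  30:150  31:1584
  32:1263  33:700  34:3235  35:1737  36:1881  37:1240  38:3949  39:464
  40:244  41:415  42:3551  43:3910  44:551  45:1329  46:233  47:3957
  48:2045  49:2473  50:1838  51:2615  52:1841  53:1649  54:1118  55:1663
  56:767  57:2446  58:2218  59:808  60:1715  61:651  62:2385  63:1075
  64:3038
Giant step factor: 3835^(-65) ≡ 4126 (mod 4157).
Scan 2529·4126^i mod 4157 for i = 0, 1, …:
  i=0: 2529   i=1: 584   i=2: 2681   i=3: 29
  i=4: 3258   i=5: 2927   i=6: 717   i=7: 2715
  i=8: 3132   i=9: 2676     …   i=20: 1164
  i=21: 1329
Match at i=21, j=45: n = 21·65 + 45 = 1410.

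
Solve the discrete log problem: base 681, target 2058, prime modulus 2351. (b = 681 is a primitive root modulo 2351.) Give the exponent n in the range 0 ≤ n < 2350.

2202

Baby-step giant-step with m = ceil(sqrt(2350)) = 49.
Baby table (681^j mod 2351 for j=0..48):
  0:1  1:681  2:614  3:2007  4:836  5:374  6:786  7:1589
  8:649  9:2332  10:1167  11:89  12:1834  13:573  14:2298  15:1523
  16:372  17:1775  18:361  19:1337  20:660  21:419  22:868  23:1007
  24:1626  25:2336  26:1540  27:194  28:458  29:1566  30:1443  31:2316
  32:2026  33:2020  34:285  35:1303  36:1016  37:702  38:809  39:795
  40:665  41:1473  42:1587  43:1638  44:1104  45:1855  46:768  47:1086
  48:1352
Giant step factor: 681^(-49) ≡ 724 (mod 2351).
Scan 2058·724^i mod 2351 for i = 0, 1, …:
  i=0: 2058   i=1: 1809   i=2: 209   i=3: 852
  i=4: 886   i=5: 1992   i=6: 1045   i=7: 1909
  i=8: 2079   i=9: 556     …   i=43: 1248
  i=44: 768
Match at i=44, j=46: n = 44·49 + 46 = 2202.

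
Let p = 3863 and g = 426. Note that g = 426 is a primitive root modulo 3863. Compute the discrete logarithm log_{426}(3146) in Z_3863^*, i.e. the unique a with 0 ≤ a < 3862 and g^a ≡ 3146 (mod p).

1921

Baby-step giant-step with m = ceil(sqrt(3862)) = 63.
Baby table (426^j mod 3863 for j=0..62):
  0:1  1:426  2:3778  3:2420  4:3362  5:2902  6:92  7:562
  8:3769  9:2449  10:264  11:437  12:738  13:1485  14:2941  15:1254
  16:1110  17:1574  18:2225  19:1415  20:162  21:3341  22:1682  23:1877
  24:3824  25:2701  26:3315  27:2195  28:224  29:2712  30:275  31:1260
  32:3666  33:1064  34:1293  35:2272  36:2122  37:30  38:1191  39:1313
  40:3066  41:422  42:2074  43:2760  44:1408  45:1043  46:73  47:194
  48:1521  49:2825  50:2057  51:3244  52:2853  53:2396  54:864  55:1079
  56:3820  57:997  58:3655  59:241  60:2228  61:2693  62:3770
Giant step factor: 426^(-63) ≡ 434 (mod 3863).
Scan 3146·434^i mod 3863 for i = 0, 1, …:
  i=0: 3146   i=1: 1725   i=2: 3091   i=3: 1033
  i=4: 214   i=5: 164   i=6: 1642   i=7: 1836
  i=8: 1046   i=9: 1993     …   i=29: 2869
  i=30: 1260
Match at i=30, j=31: a = 30·63 + 31 = 1921.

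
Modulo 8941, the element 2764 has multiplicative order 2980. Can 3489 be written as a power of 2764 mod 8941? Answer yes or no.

yes

3489 ∈ ⟨2764⟩ iff 3489^2980 ≡ 1 (mod 8941), since |⟨2764⟩| = 2980.
3489^2980 mod 8941 = 1.
Since 1 = 1, 3489 lies in the subgroup.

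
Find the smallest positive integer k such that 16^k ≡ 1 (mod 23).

The order of 16 must divide p − 1 = 22 = 2 · 11.
Divisors: 1, 2, 11, 22.
Check each in increasing order: 16^1 ≡ 16;  16^2 ≡ 3;  16^11 ≡ 1.
Smallest exponent giving 1 is 11.

11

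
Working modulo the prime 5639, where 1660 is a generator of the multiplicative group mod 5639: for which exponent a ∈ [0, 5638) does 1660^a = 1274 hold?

5452

Baby-step giant-step with m = ceil(sqrt(5638)) = 76.
Baby table (1660^j mod 5639 for j=0..75):
  0:1  1:1660  2:3768  3:1229  4:4461  5:1253  6:4828  7:1461
  8:490  9:1384  10:2367  11:4476  12:3597  13:4958  14:2979  15:5376
  16:3262  17:1480  18:3835  19:5308  20:3162  21:4650  22:4848  23:827
  24:2543  25:3408  26:1363  27:1341  28:4294  29:344  30:1501  31:4861
  32:5490  33:776  34:2468  35:2966  36:713  37:5029  38:2420  39:2232
  40:297  41:2427  42:2574  43:4117  44:5391  45:5606  46:1610  47:5353
  48:4555  49:5040  50:3763  51:4207  52:2538  53:747  54:5079  55:835
  56:4545  57:5357  58:5556  59:3195  60:3040  61:5134  62:1911  63:3142
  64:5284  65:2795  66:4442  67:3547  68:904  69:666  70:316  71:133
  72:859  73:4912  74:5565  75:1218
Giant step factor: 1660^(-76) ≡ 3731 (mod 5639).
Scan 1274·3731^i mod 5639 for i = 0, 1, …:
  i=0: 1274   i=1: 5256   i=2: 3333   i=3: 1428
  i=4: 4652   i=5: 5409   i=6: 4637   i=7: 195
  i=8: 114   i=9: 2409     …   i=70: 503
  i=71: 4545
Match at i=71, j=56: a = 71·76 + 56 = 5452.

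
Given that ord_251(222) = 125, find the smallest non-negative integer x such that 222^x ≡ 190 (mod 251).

41

Baby-step giant-step with m = ceil(sqrt(125)) = 12.
Baby table (222^j mod 251 for j=0..11):
  0:1  1:222  2:88  3:209  4:214  5:69  6:7  7:48
  8:114  9:208  10:243  11:232
Giant step factor: 222^(-12) ≡ 41 (mod 251).
Scan 190·41^i mod 251 for i = 0, 1, …:
  i=0: 190   i=1: 9   i=2: 118   i=3: 69
Match at i=3, j=5: x = 3·12 + 5 = 41.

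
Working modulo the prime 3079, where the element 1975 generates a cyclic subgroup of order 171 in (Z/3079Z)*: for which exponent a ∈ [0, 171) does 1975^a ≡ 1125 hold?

103

Baby-step giant-step with m = ceil(sqrt(171)) = 14.
Baby table (1975^j mod 3079 for j=0..13):
  0:1  1:1975  2:2611  3:2479  4:415  5:611  6:2836  7:399
  8:2880  9:1087  10:762  11:2398  12:548  13:1571
Giant step factor: 1975^(-14) ≡ 2950 (mod 3079).
Scan 1125·2950^i mod 3079 for i = 0, 1, …:
  i=0: 1125   i=1: 2667   i=2: 805   i=3: 841
  i=4: 2355   i=5: 1026   i=6: 43   i=7: 611
Match at i=7, j=5: a = 7·14 + 5 = 103.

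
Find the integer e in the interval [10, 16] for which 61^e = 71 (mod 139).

16

Compute 61^10 mod 139 = 29, then multiply by 61 repeatedly:
  61^10=29  61^11=101  61^12=45  61^13=104  61^14=89
  61^15=8  61^16=71
Found 71 at exponent 16.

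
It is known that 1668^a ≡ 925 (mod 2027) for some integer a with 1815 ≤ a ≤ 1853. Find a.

1815

Compute 1668^1815 mod 2027 = 925, then multiply by 1668 repeatedly:
  1668^1815=925
Found 925 at exponent 1815.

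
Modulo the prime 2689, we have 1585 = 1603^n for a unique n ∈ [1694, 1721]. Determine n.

Compute 1603^1694 mod 2689 = 674, then multiply by 1603 repeatedly:
  1603^1694=674  1603^1695=2133  1603^1696=1480  1603^1697=742  1603^1698=888
  1603^1699=983  1603^1700=2684  1603^1701=52  1603^1702=2686  1603^1703=569
  1603^1704=536  1603^1705=1417  1603^1706=1935  1603^1707=1388  1603^1708=1161
  1603^1709=295  1603^1710=2310  1603^1711=177  1603^1712=1386  1603^1713=644
  1603^1714=2445  1603^1715=1462  1603^1716=1467  1603^1717=1415  1603^1718=1418
  1603^1719=849  1603^1720=313  1603^1721=1585
Found 1585 at exponent 1721.

1721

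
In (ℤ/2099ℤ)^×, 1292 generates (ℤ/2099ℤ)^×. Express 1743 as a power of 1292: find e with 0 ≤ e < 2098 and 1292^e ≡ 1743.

Baby-step giant-step with m = ceil(sqrt(2098)) = 46.
Baby table (1292^j mod 2099 for j=0..45):
  0:1  1:1292  2:559  3:172  4:1829  5:1693  6:198  7:1837
  8:1534  9:472  10:1114  11:1473  12:1422  13:599  14:1476  15:1100
  16:177  17:1992  18:290  19:1058  20:487  21:1603  22:1462  23:1903
  24:747  25:1683  26:1971  27:445  28:1913  29:1073  30:976  31:1592
  32:1943  33:2051  34:954  35:455  36:140  37:366  38:597  39:991
  40:2081  41:1932  42:433  43:1102  44:662  45:1011
Giant step factor: 1292^(-46) ≡ 586 (mod 2099).
Scan 1743·586^i mod 2099 for i = 0, 1, …:
  i=0: 1743   i=1: 1284   i=2: 982   i=3: 326
  i=4: 27   i=5: 1129   i=6: 409   i=7: 388
  i=8: 676   i=9: 1524     …   i=13: 2007
  i=14: 662
Match at i=14, j=44: e = 14·46 + 44 = 688.

688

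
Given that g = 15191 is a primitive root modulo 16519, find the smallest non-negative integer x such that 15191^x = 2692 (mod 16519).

12473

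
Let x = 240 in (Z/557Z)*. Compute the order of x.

139

The order of 240 must divide p − 1 = 556 = 2^2 · 139.
Divisors: 1, 2, 4, 139, 278, 556.
Check each in increasing order: 240^1 ≡ 240;  240^2 ≡ 229;  240^4 ≡ 83;  240^139 ≡ 1.
Smallest exponent giving 1 is 139.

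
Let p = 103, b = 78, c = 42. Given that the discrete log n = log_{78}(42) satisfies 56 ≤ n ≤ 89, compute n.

69

Compute 78^56 mod 103 = 92, then multiply by 78 repeatedly:
  78^56=92  78^57=69  78^58=26  78^59=71  78^60=79
  78^61=85  78^62=38  78^63=80  78^64=60  78^65=45
  78^66=8  78^67=6  78^68=56  78^69=42
Found 42 at exponent 69.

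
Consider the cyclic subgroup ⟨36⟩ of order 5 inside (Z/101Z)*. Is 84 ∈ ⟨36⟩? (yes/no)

yes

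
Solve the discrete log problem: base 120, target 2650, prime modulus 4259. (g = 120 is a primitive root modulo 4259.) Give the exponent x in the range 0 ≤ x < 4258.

Baby-step giant-step with m = ceil(sqrt(4258)) = 66.
Baby table (120^j mod 4259 for j=0..65):
  0:1  1:120  2:1623  3:3105  4:2067  5:1018  6:2908  7:3981
  8:712  9:260  10:1387  11:339  12:2349  13:786  14:622  15:2237
  16:123  17:1983  18:3715  19:2864  20:2960  21:1703  22:4187  23:4137
  24:2396  25:2167  26:241  27:3366  28:3574  29:2980  30:4103  31:2575
  32:2352  33:1146  34:1232  35:3034  36:2065  37:778  38:3921  39:2030
  40:837  41:2483  42:4089  43:895  44:925  45:266  46:2107  47:1559
  48:3943  49:411  50:2471  51:2649  52:2714  53:1996  54:1016  55:2668
  56:735  57:3020  58:385  59:3610  60:3041  61:2905  62:3621  63:102
  64:3722  65:3704
Giant step factor: 120^(-66) ≡ 2375 (mod 4259).
Scan 2650·2375^i mod 4259 for i = 0, 1, …:
  i=0: 2650   i=1: 3207   i=2: 1533   i=3: 3689
  i=4: 612   i=5: 1181   i=6: 2453   i=7: 3822
  i=8: 1321   i=9: 2751     …   i=62: 1392
  i=63: 1016
Match at i=63, j=54: x = 63·66 + 54 = 4212.

4212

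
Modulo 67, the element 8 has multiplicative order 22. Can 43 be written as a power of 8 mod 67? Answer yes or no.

yes

⟨8⟩ has order 22; its elements mod 67 are {1, 3, 5, 8, 9, 14, 15, 22, 24, 25, 27, 40, 42, 43, 45, 52, 53, 58, 59, 62, 64, 66}.
43 is in this set.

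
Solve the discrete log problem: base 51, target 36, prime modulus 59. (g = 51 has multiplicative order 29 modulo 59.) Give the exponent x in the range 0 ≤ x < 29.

5

Successive powers of 51 modulo 59:
  51^0=1  51^1=51  51^2=5  51^3=19  51^4=25  51^5=36
So 51^5 ≡ 36 (mod 59), giving x = 5.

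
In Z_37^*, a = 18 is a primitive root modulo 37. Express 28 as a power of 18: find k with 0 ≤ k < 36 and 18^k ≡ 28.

Successive powers of 18 modulo 37:
  18^0=1  18^1=18  18^2=28
So 18^2 ≡ 28 (mod 37), giving k = 2.

2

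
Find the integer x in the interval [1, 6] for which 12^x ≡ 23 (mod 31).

3

Compute 12^1 mod 31 = 12, then multiply by 12 repeatedly:
  12^1=12  12^2=20  12^3=23
Found 23 at exponent 3.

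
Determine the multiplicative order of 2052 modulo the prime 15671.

7835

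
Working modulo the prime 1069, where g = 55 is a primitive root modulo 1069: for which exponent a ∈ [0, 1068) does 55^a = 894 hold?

779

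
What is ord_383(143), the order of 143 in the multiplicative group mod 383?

191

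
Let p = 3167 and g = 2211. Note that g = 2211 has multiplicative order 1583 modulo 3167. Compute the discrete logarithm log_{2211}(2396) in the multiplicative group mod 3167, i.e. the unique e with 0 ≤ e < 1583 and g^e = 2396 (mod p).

Baby-step giant-step with m = ceil(sqrt(1583)) = 40.
Baby table (2211^j mod 3167 for j=0..39):
  0:1  1:2211  2:1840  3:1812  4:77  5:2396  6:2332  7:176
  8:2762  9:806  10:2212  11:884  12:485  13:1889  14:2473  15:1561
  16:2508  17:2938  18:401  19:3018  20:3096  21:1369  22:2374  23:1195
  24:867  25:902  26:2279  27:172  28:252  29:2947  30:1298  31:576
  32:402  33:2062  34:1769  35:14  36:2451  37:424  38:32  39:1078
Giant step factor: 2211^(-40) ≡ 556 (mod 3167).
Scan 2396·556^i mod 3167 for i = 0, 1, …:
  i=0: 2396
Match at i=0, j=5: e = 0·40 + 5 = 5.

5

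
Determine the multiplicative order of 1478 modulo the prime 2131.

1065

The order of 1478 must divide p − 1 = 2130 = 2 · 3 · 5 · 71.
Divisors: 1, 2, 3, 5, 6, 10, 15, 30, 71, 142, 213, 355, 426, 710, 1065, 2130.
Check each in increasing order: 1478^1 ≡ 1478;  1478^2 ≡ 209;  1478^3 ≡ 2038;  1478^5 ≡ 1873;  1478^6 ≡ 125;  1478^10 ≡ 503;  1478^15 ≡ 217;  1478^30 ≡ 207;  1478^71 ≡ 796;  1478^142 ≡ 709;  1478^213 ≡ 1780;  1478^355 ≡ 468;  1478^426 ≡ 1734;  1478^710 ≡ 1662;  1478^1065 ≡ 1.
Smallest exponent giving 1 is 1065.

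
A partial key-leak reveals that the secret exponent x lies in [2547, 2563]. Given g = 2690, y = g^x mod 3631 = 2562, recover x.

2562

Compute 2690^2547 mod 3631 = 1490, then multiply by 2690 repeatedly:
  2690^2547=1490  2690^2548=3107  2690^2549=2899  2690^2550=2553  2690^2551=1349
  2690^2552=1441  2690^2553=2013  2690^2554=1149  2690^2555=829  2690^2556=576
  2690^2557=2634  2690^2558=1379  2690^2559=2259  2690^2560=2047  2690^2561=1834
  2690^2562=2562
Found 2562 at exponent 2562.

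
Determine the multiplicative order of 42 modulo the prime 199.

66

The order of 42 must divide p − 1 = 198 = 2 · 3^2 · 11.
Divisors: 1, 2, 3, 6, 9, 11, 18, 22, 33, 66, 99, 198.
Check each in increasing order: 42^1 ≡ 42;  42^2 ≡ 172;  42^3 ≡ 60;  42^6 ≡ 18;  42^9 ≡ 85;  42^11 ≡ 93;  42^18 ≡ 61;  42^22 ≡ 92;  42^33 ≡ 198;  42^66 ≡ 1.
Smallest exponent giving 1 is 66.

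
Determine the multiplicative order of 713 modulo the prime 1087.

The order of 713 must divide p − 1 = 1086 = 2 · 3 · 181.
Divisors: 1, 2, 3, 6, 181, 362, 543, 1086.
Check each in increasing order: 713^1 ≡ 713;  713^2 ≡ 740;  713^3 ≡ 425;  713^6 ≡ 183;  713^181 ≡ 829;  713^362 ≡ 257;  713^543 ≡ 1.
Smallest exponent giving 1 is 543.

543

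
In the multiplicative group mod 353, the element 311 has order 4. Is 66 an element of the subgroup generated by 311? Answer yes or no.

no

66 ∈ ⟨311⟩ iff 66^4 ≡ 1 (mod 353), since |⟨311⟩| = 4.
66^4 mod 353 = 280.
Since 280 ≠ 1, 66 does not lie in the subgroup.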